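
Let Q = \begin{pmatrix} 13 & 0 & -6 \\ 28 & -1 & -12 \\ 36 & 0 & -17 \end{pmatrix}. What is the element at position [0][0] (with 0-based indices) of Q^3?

Characteristic polynomial: λ^3 + 5λ^2 - λ - 5 = (λ - 1)(λ + 1)(λ + 5), so the eigenvalues are -5, -1, 1.
λ=1: eigenvector (1, 2, 2).
λ=-1: eigenvector (0, 1, 0).
λ=-5: eigenvector (1, 2, 3).
P = [[1, 0, 1], [2, 1, 2], [2, 0, 3]], D = diag(1, -1, -5), P⁻¹ = [[3, 0, -1], [-2, 1, 0], [-2, 0, 1]].
Q³ = P·diag(1, -1, -125)·P⁻¹ = [[253, 0, -126], [508, -1, -252], [756, 0, -377]].
The requested entry is 253.

253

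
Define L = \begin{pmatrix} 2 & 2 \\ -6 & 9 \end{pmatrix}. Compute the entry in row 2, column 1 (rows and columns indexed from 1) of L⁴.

-4026

Characteristic polynomial: s^2 - 11s + 30 = (s - 6)(s - 5), so the eigenvalues are 5, 6.
s=6: eigenvector (1, 2).
s=5: eigenvector (-2, -3).
P = [[1, -2], [2, -3]], D = diag(6, 5), P⁻¹ = [[-3, 2], [-2, 1]].
L⁴ = P·diag(1296, 625)·P⁻¹ = [[-1388, 1342], [-4026, 3309]].
The requested entry is -4026.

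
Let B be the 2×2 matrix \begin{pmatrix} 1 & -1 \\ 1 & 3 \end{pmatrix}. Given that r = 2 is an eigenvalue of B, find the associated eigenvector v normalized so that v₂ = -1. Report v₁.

1

B − 2I = [[-1, -1], [1, 1]].
Solving (B − 2I)v = 0 gives the eigenspace spanned by (1, -1).
With v₂ = -1, v = (1, -1), so v₁ = 1.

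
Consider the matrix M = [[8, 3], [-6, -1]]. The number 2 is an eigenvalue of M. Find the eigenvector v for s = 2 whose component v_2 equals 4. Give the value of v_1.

M − 2I = [[6, 3], [-6, -3]].
Solving (M − 2I)v = 0 gives the eigenspace spanned by (-2, 4).
With v_2 = 4, v = (-2, 4), so v_1 = -2.

-2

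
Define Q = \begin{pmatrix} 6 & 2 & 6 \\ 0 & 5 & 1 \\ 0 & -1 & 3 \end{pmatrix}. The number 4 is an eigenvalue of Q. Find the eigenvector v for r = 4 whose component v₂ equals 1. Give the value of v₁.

Q − 4I = [[2, 2, 6], [0, 1, 1], [0, -1, -1]].
Solving (Q − 4I)v = 0 gives the eigenspace spanned by (2, 1, -1).
With v₂ = 1, v = (2, 1, -1), so v₁ = 2.

2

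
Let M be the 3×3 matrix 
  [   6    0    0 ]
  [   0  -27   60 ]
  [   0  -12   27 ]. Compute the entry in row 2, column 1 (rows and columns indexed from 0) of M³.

Characteristic polynomial: λ^3 - 6λ^2 - 9λ + 54 = (λ - 6)(λ - 3)(λ + 3), so the eigenvalues are -3, 3, 6.
λ=-3: eigenvector (0, 5, 2).
λ=6: eigenvector (1, 0, 0).
λ=3: eigenvector (0, 2, 1).
P = [[0, 1, 0], [5, 0, 2], [2, 0, 1]], D = diag(-3, 6, 3), P⁻¹ = [[0, 1, -2], [1, 0, 0], [0, -2, 5]].
M³ = P·diag(-27, 216, 27)·P⁻¹ = [[216, 0, 0], [0, -243, 540], [0, -108, 243]].
The requested entry is -108.

-108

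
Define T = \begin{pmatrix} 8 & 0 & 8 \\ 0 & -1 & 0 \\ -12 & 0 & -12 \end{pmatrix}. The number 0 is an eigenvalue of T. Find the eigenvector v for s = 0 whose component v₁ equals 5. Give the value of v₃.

-5

T = [[8, 0, 8], [0, -1, 0], [-12, 0, -12]].
Solving (T)v = 0 gives the eigenspace spanned by (5, 0, -5).
With v₁ = 5, v = (5, 0, -5), so v₃ = -5.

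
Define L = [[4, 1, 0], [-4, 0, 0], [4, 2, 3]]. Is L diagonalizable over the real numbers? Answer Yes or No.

No

Characteristic polynomial: p(r) = r^3 - 7r^2 + 16r - 12 = (r - 3)(r - 2)^2.
r = 2 has algebraic multiplicity 2; rank(L − 2I) = 2, so geometric multiplicity = 1.
Geometric multiplicity < algebraic multiplicity, so L is not diagonalizable.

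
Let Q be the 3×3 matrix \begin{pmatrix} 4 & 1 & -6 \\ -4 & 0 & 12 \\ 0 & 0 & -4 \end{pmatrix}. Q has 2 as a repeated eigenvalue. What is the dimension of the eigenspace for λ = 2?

Q − 2I = [[2, 1, -6], [-4, -2, 12], [0, 0, -6]].
This matrix has rank 2, so its null space has dimension 3 − 2 = 1.

1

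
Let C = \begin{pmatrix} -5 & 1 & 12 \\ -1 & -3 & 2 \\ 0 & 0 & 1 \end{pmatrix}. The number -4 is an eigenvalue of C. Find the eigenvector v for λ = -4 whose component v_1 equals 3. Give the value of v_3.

C + 4I = [[-1, 1, 12], [-1, 1, 2], [0, 0, 5]].
Solving (C + 4I)v = 0 gives the eigenspace spanned by (3, 3, 0).
With v_1 = 3, v = (3, 3, 0), so v_3 = 0.

0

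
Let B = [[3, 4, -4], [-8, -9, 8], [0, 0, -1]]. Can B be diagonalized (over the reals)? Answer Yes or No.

Characteristic polynomial: p(t) = t^3 + 7t^2 + 11t + 5 = (t + 1)^2(t + 5).
t = -1 has algebraic multiplicity 2; rank(B + 1I) = 1, so geometric multiplicity = 2.
Every eigenvalue has geometric = algebraic multiplicity, so B is diagonalizable.

Yes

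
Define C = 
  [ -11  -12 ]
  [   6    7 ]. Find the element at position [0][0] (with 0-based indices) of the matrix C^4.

1249

Characteristic polynomial: s^2 + 4s - 5 = (s - 1)(s + 5), so the eigenvalues are -5, 1.
s=1: eigenvector (-1, 1).
s=-5: eigenvector (-2, 1).
P = [[-1, -2], [1, 1]], D = diag(1, -5), P⁻¹ = [[1, 2], [-1, -1]].
C⁴ = P·diag(1, 625)·P⁻¹ = [[1249, 1248], [-624, -623]].
The requested entry is 1249.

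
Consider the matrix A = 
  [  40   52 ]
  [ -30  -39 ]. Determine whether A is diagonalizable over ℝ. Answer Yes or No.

Yes

Characteristic polynomial: p(t) = t^2 - t = t(t - 1).
All 2 eigenvalues are distinct, so A is diagonalizable.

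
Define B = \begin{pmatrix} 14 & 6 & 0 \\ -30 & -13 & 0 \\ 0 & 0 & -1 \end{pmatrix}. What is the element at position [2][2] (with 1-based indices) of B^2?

Characteristic polynomial: t^3 - 3t - 2 = (t - 2)(t + 1)^2, so the eigenvalues are -1, -1, 2.
t=2: eigenvector (1, -2, 0).
t=-1: eigenvector (-2, 5, 0).
t=-1: eigenvector (0, 0, 1).
P = [[1, -2, 0], [-2, 5, 0], [0, 0, 1]], D = diag(2, -1, -1), P⁻¹ = [[5, 2, 0], [2, 1, 0], [0, 0, 1]].
B² = P·diag(4, 1, 1)·P⁻¹ = [[16, 6, 0], [-30, -11, 0], [0, 0, 1]].
The requested entry is -11.

-11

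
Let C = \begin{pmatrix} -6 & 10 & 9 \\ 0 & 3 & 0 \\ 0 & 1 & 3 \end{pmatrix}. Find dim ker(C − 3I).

1

C − 3I = [[-9, 10, 9], [0, 0, 0], [0, 1, 0]].
This matrix has rank 2, so its null space has dimension 3 − 2 = 1.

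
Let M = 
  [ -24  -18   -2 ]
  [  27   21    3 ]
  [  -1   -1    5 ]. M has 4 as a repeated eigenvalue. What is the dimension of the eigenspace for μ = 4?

1

M − 4I = [[-28, -18, -2], [27, 17, 3], [-1, -1, 1]].
This matrix has rank 2, so its null space has dimension 3 − 2 = 1.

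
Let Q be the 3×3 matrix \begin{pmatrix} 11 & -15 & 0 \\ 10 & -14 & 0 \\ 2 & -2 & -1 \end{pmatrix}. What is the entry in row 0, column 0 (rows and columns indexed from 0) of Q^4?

Characteristic polynomial: r^3 + 4r^2 - r - 4 = (r - 1)(r + 1)(r + 4), so the eigenvalues are -4, -1, 1.
r=1: eigenvector (3, 2, 1).
r=-4: eigenvector (1, 1, 0).
r=-1: eigenvector (0, 0, 1).
P = [[3, 1, 0], [2, 1, 0], [1, 0, 1]], D = diag(1, -4, -1), P⁻¹ = [[1, -1, 0], [-2, 3, 0], [-1, 1, 1]].
Q⁴ = P·diag(1, 256, 1)·P⁻¹ = [[-509, 765, 0], [-510, 766, 0], [0, 0, 1]].
The requested entry is -509.

-509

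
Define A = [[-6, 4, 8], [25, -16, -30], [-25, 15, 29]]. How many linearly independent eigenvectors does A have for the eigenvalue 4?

1

A − 4I = [[-10, 4, 8], [25, -20, -30], [-25, 15, 25]].
This matrix has rank 2, so its null space has dimension 3 − 2 = 1.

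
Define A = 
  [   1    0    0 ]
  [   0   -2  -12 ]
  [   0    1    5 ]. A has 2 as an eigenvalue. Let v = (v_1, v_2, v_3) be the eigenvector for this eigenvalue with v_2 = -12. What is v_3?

4

A − 2I = [[-1, 0, 0], [0, -4, -12], [0, 1, 3]].
Solving (A − 2I)v = 0 gives the eigenspace spanned by (0, -12, 4).
With v_2 = -12, v = (0, -12, 4), so v_3 = 4.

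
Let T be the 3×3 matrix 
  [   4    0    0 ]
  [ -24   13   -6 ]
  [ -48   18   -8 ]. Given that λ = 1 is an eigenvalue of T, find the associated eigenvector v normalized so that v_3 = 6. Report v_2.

3

T − 1I = [[3, 0, 0], [-24, 12, -6], [-48, 18, -9]].
Solving (T − 1I)v = 0 gives the eigenspace spanned by (0, 3, 6).
With v_3 = 6, v = (0, 3, 6), so v_2 = 3.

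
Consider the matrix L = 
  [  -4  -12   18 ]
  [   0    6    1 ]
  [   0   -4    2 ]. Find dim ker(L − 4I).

L − 4I = [[-8, -12, 18], [0, 2, 1], [0, -4, -2]].
This matrix has rank 2, so its null space has dimension 3 − 2 = 1.

1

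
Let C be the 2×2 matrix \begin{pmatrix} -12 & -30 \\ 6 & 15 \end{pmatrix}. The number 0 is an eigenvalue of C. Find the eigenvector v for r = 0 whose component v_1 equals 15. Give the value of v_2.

-6

C = [[-12, -30], [6, 15]].
Solving (C)v = 0 gives the eigenspace spanned by (15, -6).
With v_1 = 15, v = (15, -6), so v_2 = -6.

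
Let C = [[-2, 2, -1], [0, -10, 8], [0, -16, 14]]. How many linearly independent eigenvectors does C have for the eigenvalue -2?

C + 2I = [[0, 2, -1], [0, -8, 8], [0, -16, 16]].
This matrix has rank 2, so its null space has dimension 3 − 2 = 1.

1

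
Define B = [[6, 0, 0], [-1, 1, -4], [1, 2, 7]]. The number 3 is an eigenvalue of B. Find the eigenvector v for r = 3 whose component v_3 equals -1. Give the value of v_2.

B − 3I = [[3, 0, 0], [-1, -2, -4], [1, 2, 4]].
Solving (B − 3I)v = 0 gives the eigenspace spanned by (0, 2, -1).
With v_3 = -1, v = (0, 2, -1), so v_2 = 2.

2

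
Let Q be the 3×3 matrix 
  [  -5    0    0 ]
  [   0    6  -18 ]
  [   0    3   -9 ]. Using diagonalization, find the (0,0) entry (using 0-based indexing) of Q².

Characteristic polynomial: r^3 + 8r^2 + 15r = r(r + 3)(r + 5), so the eigenvalues are -5, -3, 0.
r=-5: eigenvector (1, 0, 0).
r=0: eigenvector (0, 3, 1).
r=-3: eigenvector (0, 2, 1).
P = [[1, 0, 0], [0, 3, 2], [0, 1, 1]], D = diag(-5, 0, -3), P⁻¹ = [[1, 0, 0], [0, 1, -2], [0, -1, 3]].
Q² = P·diag(25, 0, 9)·P⁻¹ = [[25, 0, 0], [0, -18, 54], [0, -9, 27]].
The requested entry is 25.

25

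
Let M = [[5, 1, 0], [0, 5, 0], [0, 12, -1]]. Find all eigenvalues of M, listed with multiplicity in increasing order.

-1, 5, 5

Characteristic polynomial: p(r) = r^3 - 9r^2 + 15r + 25 = (r - 5)^2(r + 1).
Roots (with multiplicity): -1, 5, 5.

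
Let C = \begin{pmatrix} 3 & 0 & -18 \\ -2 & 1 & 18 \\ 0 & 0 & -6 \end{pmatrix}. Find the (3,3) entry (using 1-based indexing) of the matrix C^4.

Characteristic polynomial: s^3 + 2s^2 - 21s + 18 = (s - 3)(s - 1)(s + 6), so the eigenvalues are -6, 1, 3.
s=1: eigenvector (0, 1, 0).
s=-6: eigenvector (2, -2, 1).
s=3: eigenvector (-1, 1, 0).
P = [[0, 2, -1], [1, -2, 1], [0, 1, 0]], D = diag(1, -6, 3), P⁻¹ = [[1, 1, 0], [0, 0, 1], [-1, 0, 2]].
C⁴ = P·diag(1, 1296, 81)·P⁻¹ = [[81, 0, 2430], [-80, 1, -2430], [0, 0, 1296]].
The requested entry is 1296.

1296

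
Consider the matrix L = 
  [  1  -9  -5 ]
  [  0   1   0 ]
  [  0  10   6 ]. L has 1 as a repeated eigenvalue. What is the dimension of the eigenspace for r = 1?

1

L − 1I = [[0, -9, -5], [0, 0, 0], [0, 10, 5]].
This matrix has rank 2, so its null space has dimension 3 − 2 = 1.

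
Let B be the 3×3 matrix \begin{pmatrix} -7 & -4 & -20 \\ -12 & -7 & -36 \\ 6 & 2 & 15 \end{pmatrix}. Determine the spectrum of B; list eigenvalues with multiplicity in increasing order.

-3, -1, 5

Characteristic polynomial: p(t) = t^3 - t^2 - 17t - 15 = (t - 5)(t + 1)(t + 3).
Roots (with multiplicity): -3, -1, 5.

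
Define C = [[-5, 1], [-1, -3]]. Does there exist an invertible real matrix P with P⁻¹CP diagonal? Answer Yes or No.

No

Characteristic polynomial: p(r) = r^2 + 8r + 16 = (r + 4)^2.
r = -4 has algebraic multiplicity 2; rank(C + 4I) = 1, so geometric multiplicity = 1.
Geometric multiplicity < algebraic multiplicity, so C is not diagonalizable.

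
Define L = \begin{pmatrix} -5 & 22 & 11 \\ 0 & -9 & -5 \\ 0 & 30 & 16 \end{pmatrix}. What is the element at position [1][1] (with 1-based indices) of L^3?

-125

Characteristic polynomial: t^3 - 2t^2 - 29t + 30 = (t - 6)(t - 1)(t + 5), so the eigenvalues are -5, 1, 6.
t=1: eigenvector (0, 1, -2).
t=-5: eigenvector (1, 0, 0).
t=6: eigenvector (1, -1, 3).
P = [[0, 1, 1], [1, 0, -1], [-2, 0, 3]], D = diag(1, -5, 6), P⁻¹ = [[0, 3, 1], [1, -2, -1], [0, 2, 1]].
L³ = P·diag(1, -125, 216)·P⁻¹ = [[-125, 682, 341], [0, -429, -215], [0, 1290, 646]].
The requested entry is -125.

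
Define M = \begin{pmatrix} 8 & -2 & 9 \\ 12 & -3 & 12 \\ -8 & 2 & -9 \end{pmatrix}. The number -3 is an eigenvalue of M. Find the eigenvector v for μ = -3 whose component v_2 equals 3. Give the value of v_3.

-3

M + 3I = [[11, -2, 9], [12, 0, 12], [-8, 2, -6]].
Solving (M + 3I)v = 0 gives the eigenspace spanned by (3, 3, -3).
With v_2 = 3, v = (3, 3, -3), so v_3 = -3.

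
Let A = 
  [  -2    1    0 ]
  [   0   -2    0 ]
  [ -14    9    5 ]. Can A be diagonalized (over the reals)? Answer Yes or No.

Characteristic polynomial: p(t) = t^3 - t^2 - 16t - 20 = (t - 5)(t + 2)^2.
t = -2 has algebraic multiplicity 2; rank(A + 2I) = 2, so geometric multiplicity = 1.
Geometric multiplicity < algebraic multiplicity, so A is not diagonalizable.

No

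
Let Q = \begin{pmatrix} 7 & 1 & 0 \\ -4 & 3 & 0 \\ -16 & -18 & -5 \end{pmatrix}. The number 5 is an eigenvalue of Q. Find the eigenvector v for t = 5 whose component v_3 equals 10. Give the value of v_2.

Q − 5I = [[2, 1, 0], [-4, -2, 0], [-16, -18, -10]].
Solving (Q − 5I)v = 0 gives the eigenspace spanned by (5, -10, 10).
With v_3 = 10, v = (5, -10, 10), so v_2 = -10.

-10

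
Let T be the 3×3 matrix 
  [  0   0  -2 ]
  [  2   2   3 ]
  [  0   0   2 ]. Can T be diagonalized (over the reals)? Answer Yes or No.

Characteristic polynomial: p(μ) = μ^3 - 4μ^2 + 4μ = μ(μ - 2)^2.
μ = 2 has algebraic multiplicity 2; rank(T − 2I) = 2, so geometric multiplicity = 1.
Geometric multiplicity < algebraic multiplicity, so T is not diagonalizable.

No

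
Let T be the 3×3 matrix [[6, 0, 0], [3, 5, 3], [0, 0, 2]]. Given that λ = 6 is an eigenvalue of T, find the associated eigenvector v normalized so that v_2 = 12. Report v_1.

4

T − 6I = [[0, 0, 0], [3, -1, 3], [0, 0, -4]].
Solving (T − 6I)v = 0 gives the eigenspace spanned by (4, 12, 0).
With v_2 = 12, v = (4, 12, 0), so v_1 = 4.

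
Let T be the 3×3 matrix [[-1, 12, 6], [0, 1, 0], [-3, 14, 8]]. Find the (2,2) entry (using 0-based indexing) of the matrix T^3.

242

Characteristic polynomial: r^3 - 8r^2 + 17r - 10 = (r - 5)(r - 2)(r - 1), so the eigenvalues are 1, 2, 5.
r=2: eigenvector (2, 0, 1).
r=1: eigenvector (0, 1, -2).
r=5: eigenvector (-1, 0, -1).
P = [[2, 0, -1], [0, 1, 0], [1, -2, -1]], D = diag(2, 1, 5), P⁻¹ = [[1, -2, -1], [0, 1, 0], [1, -4, -2]].
T³ = P·diag(8, 1, 125)·P⁻¹ = [[-109, 468, 234], [0, 1, 0], [-117, 482, 242]].
The requested entry is 242.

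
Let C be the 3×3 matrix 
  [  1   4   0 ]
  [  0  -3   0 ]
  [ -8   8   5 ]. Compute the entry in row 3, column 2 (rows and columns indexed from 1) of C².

Characteristic polynomial: r^3 - 3r^2 - 13r + 15 = (r - 5)(r - 1)(r + 3), so the eigenvalues are -3, 1, 5.
r=5: eigenvector (0, 0, 1).
r=-3: eigenvector (-1, 1, -2).
r=1: eigenvector (1, 0, 2).
P = [[0, -1, 1], [0, 1, 0], [1, -2, 2]], D = diag(5, -3, 1), P⁻¹ = [[-2, 0, 1], [0, 1, 0], [1, 1, 0]].
C² = P·diag(25, 9, 1)·P⁻¹ = [[1, -8, 0], [0, 9, 0], [-48, -16, 25]].
The requested entry is -16.

-16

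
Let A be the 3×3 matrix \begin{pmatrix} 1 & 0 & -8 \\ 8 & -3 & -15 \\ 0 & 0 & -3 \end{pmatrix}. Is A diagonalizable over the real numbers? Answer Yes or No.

Characteristic polynomial: p(s) = s^3 + 5s^2 + 3s - 9 = (s - 1)(s + 3)^2.
s = -3 has algebraic multiplicity 2; rank(A + 3I) = 2, so geometric multiplicity = 1.
Geometric multiplicity < algebraic multiplicity, so A is not diagonalizable.

No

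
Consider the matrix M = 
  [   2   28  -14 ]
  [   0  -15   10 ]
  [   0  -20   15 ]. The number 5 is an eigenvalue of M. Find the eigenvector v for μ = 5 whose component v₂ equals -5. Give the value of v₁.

0

M − 5I = [[-3, 28, -14], [0, -20, 10], [0, -20, 10]].
Solving (M − 5I)v = 0 gives the eigenspace spanned by (0, -5, -10).
With v₂ = -5, v = (0, -5, -10), so v₁ = 0.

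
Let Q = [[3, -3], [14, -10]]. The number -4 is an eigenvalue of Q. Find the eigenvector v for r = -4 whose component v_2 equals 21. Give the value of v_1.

Q + 4I = [[7, -3], [14, -6]].
Solving (Q + 4I)v = 0 gives the eigenspace spanned by (9, 21).
With v_2 = 21, v = (9, 21), so v_1 = 9.

9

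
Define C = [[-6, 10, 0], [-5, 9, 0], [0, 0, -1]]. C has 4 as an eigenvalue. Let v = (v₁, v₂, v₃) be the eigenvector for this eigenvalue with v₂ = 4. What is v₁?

C − 4I = [[-10, 10, 0], [-5, 5, 0], [0, 0, -5]].
Solving (C − 4I)v = 0 gives the eigenspace spanned by (4, 4, 0).
With v₂ = 4, v = (4, 4, 0), so v₁ = 4.

4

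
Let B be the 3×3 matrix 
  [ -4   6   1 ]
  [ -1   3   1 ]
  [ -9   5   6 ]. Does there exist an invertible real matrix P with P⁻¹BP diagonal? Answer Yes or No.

No

Characteristic polynomial: p(μ) = μ^3 - 5μ^2 - 8μ + 48 = (μ - 4)^2(μ + 3).
μ = 4 has algebraic multiplicity 2; rank(B − 4I) = 2, so geometric multiplicity = 1.
Geometric multiplicity < algebraic multiplicity, so B is not diagonalizable.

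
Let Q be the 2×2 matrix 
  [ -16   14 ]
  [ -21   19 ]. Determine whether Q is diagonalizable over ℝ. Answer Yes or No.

Yes

Characteristic polynomial: p(t) = t^2 - 3t - 10 = (t - 5)(t + 2).
All 2 eigenvalues are distinct, so Q is diagonalizable.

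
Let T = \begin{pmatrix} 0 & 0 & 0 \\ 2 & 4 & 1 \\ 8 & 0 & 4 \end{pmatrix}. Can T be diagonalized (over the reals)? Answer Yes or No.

Characteristic polynomial: p(s) = s^3 - 8s^2 + 16s = s(s - 4)^2.
s = 4 has algebraic multiplicity 2; rank(T − 4I) = 2, so geometric multiplicity = 1.
Geometric multiplicity < algebraic multiplicity, so T is not diagonalizable.

No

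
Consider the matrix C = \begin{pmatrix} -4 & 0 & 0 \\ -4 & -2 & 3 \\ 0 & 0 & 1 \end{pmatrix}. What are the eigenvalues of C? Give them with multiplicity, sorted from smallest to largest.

-4, -2, 1

Characteristic polynomial: p(r) = r^3 + 5r^2 + 2r - 8 = (r - 1)(r + 2)(r + 4).
Roots (with multiplicity): -4, -2, 1.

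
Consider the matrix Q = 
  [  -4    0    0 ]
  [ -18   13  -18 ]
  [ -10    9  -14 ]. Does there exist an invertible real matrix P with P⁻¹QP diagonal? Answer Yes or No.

Characteristic polynomial: p(r) = r^3 + 5r^2 - 16r - 80 = (r - 4)(r + 4)(r + 5).
All 3 eigenvalues are distinct, so Q is diagonalizable.

Yes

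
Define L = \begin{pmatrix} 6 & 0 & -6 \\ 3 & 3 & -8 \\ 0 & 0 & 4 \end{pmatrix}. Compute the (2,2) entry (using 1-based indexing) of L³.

Characteristic polynomial: t^3 - 13t^2 + 54t - 72 = (t - 6)(t - 4)(t - 3), so the eigenvalues are 3, 4, 6.
t=4: eigenvector (3, 1, 1).
t=3: eigenvector (0, 1, 0).
t=6: eigenvector (-1, -1, 0).
P = [[3, 0, -1], [1, 1, -1], [1, 0, 0]], D = diag(4, 3, 6), P⁻¹ = [[0, 0, 1], [-1, 1, 2], [-1, 0, 3]].
L³ = P·diag(64, 27, 216)·P⁻¹ = [[216, 0, -456], [189, 27, -530], [0, 0, 64]].
The requested entry is 27.

27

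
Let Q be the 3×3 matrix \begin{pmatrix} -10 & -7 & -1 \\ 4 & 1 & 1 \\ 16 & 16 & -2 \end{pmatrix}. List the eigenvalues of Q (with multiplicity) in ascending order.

-6, -3, -2

Characteristic polynomial: p(t) = t^3 + 11t^2 + 36t + 36 = (t + 2)(t + 3)(t + 6).
Roots (with multiplicity): -6, -3, -2.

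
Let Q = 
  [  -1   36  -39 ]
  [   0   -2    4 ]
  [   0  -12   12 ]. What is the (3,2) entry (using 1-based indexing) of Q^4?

Characteristic polynomial: μ^3 - 9μ^2 + 14μ + 24 = (μ - 6)(μ - 4)(μ + 1), so the eigenvalues are -1, 4, 6.
μ=-1: eigenvector (1, 0, 0).
μ=4: eigenvector (9, -2, -3).
μ=6: eigenvector (-6, 1, 2).
P = [[1, 9, -6], [0, -2, 1], [0, -3, 2]], D = diag(-1, 4, 6), P⁻¹ = [[1, 0, 3], [0, -2, 1], [0, -3, 2]].
Q⁴ = P·diag(1, 256, 1296)·P⁻¹ = [[1, 18720, -13245], [0, -2864, 2080], [0, -6240, 4416]].
The requested entry is -6240.

-6240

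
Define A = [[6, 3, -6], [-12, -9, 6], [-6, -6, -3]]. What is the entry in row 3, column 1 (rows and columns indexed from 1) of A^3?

-378

Characteristic polynomial: r^3 + 6r^2 - 9r - 54 = (r - 3)(r + 3)(r + 6), so the eigenvalues are -6, -3, 3.
r=-6: eigenvector (1, 0, 2).
r=-3: eigenvector (1, -1, 1).
r=3: eigenvector (-1, 1, 0).
P = [[1, 1, -1], [0, -1, 1], [2, 1, 0]], D = diag(-6, -3, 3), P⁻¹ = [[1, 1, 0], [-2, -2, 1], [-2, -1, 1]].
A³ = P·diag(-216, -27, 27)·P⁻¹ = [[-108, -135, -54], [-108, -81, 54], [-378, -378, -27]].
The requested entry is -378.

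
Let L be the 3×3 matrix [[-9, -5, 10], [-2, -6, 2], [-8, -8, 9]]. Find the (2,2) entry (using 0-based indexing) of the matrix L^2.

Characteristic polynomial: t^3 + 6t^2 + 5t - 12 = (t - 1)(t + 3)(t + 4), so the eigenvalues are -4, -3, 1.
t=-3: eigenvector (5, -2, 2).
t=-4: eigenvector (-1, 1, 0).
t=1: eigenvector (1, 0, 1).
P = [[5, -1, 1], [-2, 1, 0], [2, 0, 1]], D = diag(-3, -4, 1), P⁻¹ = [[1, 1, -1], [2, 3, -2], [-2, -2, 3]].
L² = P·diag(9, 16, 1)·P⁻¹ = [[11, -5, -10], [14, 30, -14], [16, 16, -15]].
The requested entry is -15.

-15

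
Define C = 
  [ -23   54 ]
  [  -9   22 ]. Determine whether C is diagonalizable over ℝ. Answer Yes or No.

Characteristic polynomial: p(μ) = μ^2 + μ - 20 = (μ - 4)(μ + 5).
All 2 eigenvalues are distinct, so C is diagonalizable.

Yes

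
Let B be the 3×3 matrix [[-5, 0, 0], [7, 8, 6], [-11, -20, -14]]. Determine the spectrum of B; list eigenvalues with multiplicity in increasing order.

-5, -4, -2

Characteristic polynomial: p(r) = r^3 + 11r^2 + 38r + 40 = (r + 2)(r + 4)(r + 5).
Roots (with multiplicity): -5, -4, -2.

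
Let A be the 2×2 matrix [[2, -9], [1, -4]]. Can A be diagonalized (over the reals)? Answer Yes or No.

No

Characteristic polynomial: p(r) = r^2 + 2r + 1 = (r + 1)^2.
r = -1 has algebraic multiplicity 2; rank(A + 1I) = 1, so geometric multiplicity = 1.
Geometric multiplicity < algebraic multiplicity, so A is not diagonalizable.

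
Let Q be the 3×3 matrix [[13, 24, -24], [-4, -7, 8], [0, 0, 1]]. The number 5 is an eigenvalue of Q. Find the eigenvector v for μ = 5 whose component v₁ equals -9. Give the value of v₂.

Q − 5I = [[8, 24, -24], [-4, -12, 8], [0, 0, -4]].
Solving (Q − 5I)v = 0 gives the eigenspace spanned by (-9, 3, 0).
With v₁ = -9, v = (-9, 3, 0), so v₂ = 3.

3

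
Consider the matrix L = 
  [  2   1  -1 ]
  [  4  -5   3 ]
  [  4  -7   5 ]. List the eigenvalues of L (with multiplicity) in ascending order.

-2, 2, 2

Characteristic polynomial: p(t) = t^3 - 2t^2 - 4t + 8 = (t - 2)^2(t + 2).
Roots (with multiplicity): -2, 2, 2.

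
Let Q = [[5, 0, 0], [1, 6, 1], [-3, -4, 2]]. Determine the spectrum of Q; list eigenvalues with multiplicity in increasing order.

4, 4, 5

Characteristic polynomial: p(t) = t^3 - 13t^2 + 56t - 80 = (t - 5)(t - 4)^2.
Roots (with multiplicity): 4, 4, 5.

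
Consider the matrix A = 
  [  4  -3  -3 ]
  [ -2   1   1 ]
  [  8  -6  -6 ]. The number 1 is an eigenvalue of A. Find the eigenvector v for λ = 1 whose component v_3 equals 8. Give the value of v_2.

-4

A − 1I = [[3, -3, -3], [-2, 0, 1], [8, -6, -7]].
Solving (A − 1I)v = 0 gives the eigenspace spanned by (4, -4, 8).
With v_3 = 8, v = (4, -4, 8), so v_2 = -4.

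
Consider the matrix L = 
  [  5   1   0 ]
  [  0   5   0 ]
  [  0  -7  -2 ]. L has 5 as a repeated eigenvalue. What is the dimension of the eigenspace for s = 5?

1

L − 5I = [[0, 1, 0], [0, 0, 0], [0, -7, -7]].
This matrix has rank 2, so its null space has dimension 3 − 2 = 1.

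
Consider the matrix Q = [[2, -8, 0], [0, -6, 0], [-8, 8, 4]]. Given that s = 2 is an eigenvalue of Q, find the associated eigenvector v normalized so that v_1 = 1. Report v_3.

4

Q − 2I = [[0, -8, 0], [0, -8, 0], [-8, 8, 2]].
Solving (Q − 2I)v = 0 gives the eigenspace spanned by (1, 0, 4).
With v_1 = 1, v = (1, 0, 4), so v_3 = 4.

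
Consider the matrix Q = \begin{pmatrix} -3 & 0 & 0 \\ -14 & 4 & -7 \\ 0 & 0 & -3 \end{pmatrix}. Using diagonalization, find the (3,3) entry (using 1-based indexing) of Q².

9

Characteristic polynomial: μ^3 + 2μ^2 - 15μ - 36 = (μ - 4)(μ + 3)^2, so the eigenvalues are -3, -3, 4.
μ=-3: eigenvector (0, 1, 1).
μ=4: eigenvector (0, 1, 0).
μ=-3: eigenvector (1, 2, 0).
P = [[0, 0, 1], [1, 1, 2], [1, 0, 0]], D = diag(-3, 4, -3), P⁻¹ = [[0, 0, 1], [-2, 1, -1], [1, 0, 0]].
Q² = P·diag(9, 16, 9)·P⁻¹ = [[9, 0, 0], [-14, 16, -7], [0, 0, 9]].
The requested entry is 9.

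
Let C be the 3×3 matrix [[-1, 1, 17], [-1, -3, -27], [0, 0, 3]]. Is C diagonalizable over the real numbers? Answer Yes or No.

Characteristic polynomial: p(r) = r^3 + r^2 - 8r - 12 = (r - 3)(r + 2)^2.
r = -2 has algebraic multiplicity 2; rank(C + 2I) = 2, so geometric multiplicity = 1.
Geometric multiplicity < algebraic multiplicity, so C is not diagonalizable.

No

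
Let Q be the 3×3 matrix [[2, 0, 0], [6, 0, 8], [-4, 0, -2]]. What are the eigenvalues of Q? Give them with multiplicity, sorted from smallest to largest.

-2, 0, 2

Characteristic polynomial: p(λ) = λ^3 - 4λ = λ(λ - 2)(λ + 2).
Roots (with multiplicity): -2, 0, 2.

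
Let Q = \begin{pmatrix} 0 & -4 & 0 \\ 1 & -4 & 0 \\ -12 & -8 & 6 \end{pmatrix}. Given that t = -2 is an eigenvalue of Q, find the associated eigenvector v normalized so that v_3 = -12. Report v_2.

Q + 2I = [[2, -4, 0], [1, -2, 0], [-12, -8, 8]].
Solving (Q + 2I)v = 0 gives the eigenspace spanned by (-6, -3, -12).
With v_3 = -12, v = (-6, -3, -12), so v_2 = -3.

-3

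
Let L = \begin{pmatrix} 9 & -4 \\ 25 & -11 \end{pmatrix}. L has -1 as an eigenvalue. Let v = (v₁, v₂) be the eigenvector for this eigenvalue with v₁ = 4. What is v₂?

L + 1I = [[10, -4], [25, -10]].
Solving (L + 1I)v = 0 gives the eigenspace spanned by (4, 10).
With v₁ = 4, v = (4, 10), so v₂ = 10.

10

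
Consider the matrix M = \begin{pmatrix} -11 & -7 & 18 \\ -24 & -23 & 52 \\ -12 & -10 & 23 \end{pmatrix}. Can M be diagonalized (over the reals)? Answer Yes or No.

No

Characteristic polynomial: p(μ) = μ^3 + 11μ^2 + 39μ + 45 = (μ + 3)^2(μ + 5).
μ = -3 has algebraic multiplicity 2; rank(M + 3I) = 2, so geometric multiplicity = 1.
Geometric multiplicity < algebraic multiplicity, so M is not diagonalizable.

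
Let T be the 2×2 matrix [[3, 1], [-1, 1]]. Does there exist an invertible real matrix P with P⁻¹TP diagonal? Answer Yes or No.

No

Characteristic polynomial: p(λ) = λ^2 - 4λ + 4 = (λ - 2)^2.
λ = 2 has algebraic multiplicity 2; rank(T − 2I) = 1, so geometric multiplicity = 1.
Geometric multiplicity < algebraic multiplicity, so T is not diagonalizable.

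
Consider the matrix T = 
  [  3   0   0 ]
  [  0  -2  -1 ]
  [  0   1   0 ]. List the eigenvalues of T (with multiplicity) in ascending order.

Characteristic polynomial: p(λ) = λ^3 - λ^2 - 5λ - 3 = (λ - 3)(λ + 1)^2.
Roots (with multiplicity): -1, -1, 3.

-1, -1, 3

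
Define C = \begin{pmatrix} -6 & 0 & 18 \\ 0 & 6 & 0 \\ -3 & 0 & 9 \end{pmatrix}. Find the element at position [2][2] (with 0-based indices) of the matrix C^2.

27

Characteristic polynomial: μ^3 - 9μ^2 + 18μ = μ(μ - 6)(μ - 3), so the eigenvalues are 0, 3, 6.
μ=0: eigenvector (3, 0, 1).
μ=3: eigenvector (2, 0, 1).
μ=6: eigenvector (0, 1, 0).
P = [[3, 2, 0], [0, 0, 1], [1, 1, 0]], D = diag(0, 3, 6), P⁻¹ = [[1, 0, -2], [-1, 0, 3], [0, 1, 0]].
C² = P·diag(0, 9, 36)·P⁻¹ = [[-18, 0, 54], [0, 36, 0], [-9, 0, 27]].
The requested entry is 27.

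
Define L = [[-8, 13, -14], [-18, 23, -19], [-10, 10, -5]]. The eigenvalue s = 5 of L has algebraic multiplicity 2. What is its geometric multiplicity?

1

L − 5I = [[-13, 13, -14], [-18, 18, -19], [-10, 10, -10]].
This matrix has rank 2, so its null space has dimension 3 − 2 = 1.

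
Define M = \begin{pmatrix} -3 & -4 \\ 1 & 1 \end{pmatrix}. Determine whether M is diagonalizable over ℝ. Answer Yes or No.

Characteristic polynomial: p(s) = s^2 + 2s + 1 = (s + 1)^2.
s = -1 has algebraic multiplicity 2; rank(M + 1I) = 1, so geometric multiplicity = 1.
Geometric multiplicity < algebraic multiplicity, so M is not diagonalizable.

No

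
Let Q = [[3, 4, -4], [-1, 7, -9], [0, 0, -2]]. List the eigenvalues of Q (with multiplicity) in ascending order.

-2, 5, 5

Characteristic polynomial: p(λ) = λ^3 - 8λ^2 + 5λ + 50 = (λ - 5)^2(λ + 2).
Roots (with multiplicity): -2, 5, 5.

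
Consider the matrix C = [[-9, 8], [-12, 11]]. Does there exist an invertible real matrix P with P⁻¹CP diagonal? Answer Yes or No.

Characteristic polynomial: p(μ) = μ^2 - 2μ - 3 = (μ - 3)(μ + 1).
All 2 eigenvalues are distinct, so C is diagonalizable.

Yes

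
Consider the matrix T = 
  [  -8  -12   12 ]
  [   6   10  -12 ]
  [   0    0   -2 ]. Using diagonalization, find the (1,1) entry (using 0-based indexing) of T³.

136

Characteristic polynomial: r^3 - 12r - 16 = (r - 4)(r + 2)^2, so the eigenvalues are -2, -2, 4.
r=-2: eigenvector (-2, 2, 1).
r=-2: eigenvector (0, 1, 1).
r=4: eigenvector (1, -1, 0).
P = [[-2, 0, 1], [2, 1, -1], [1, 1, 0]], D = diag(-2, -2, 4), P⁻¹ = [[-1, -1, 1], [1, 1, 0], [-1, -2, 2]].
T³ = P·diag(-8, -8, 64)·P⁻¹ = [[-80, -144, 144], [72, 136, -144], [0, 0, -8]].
The requested entry is 136.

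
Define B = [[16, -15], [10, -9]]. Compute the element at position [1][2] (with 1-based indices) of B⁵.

-23325

Characteristic polynomial: s^2 - 7s + 6 = (s - 6)(s - 1), so the eigenvalues are 1, 6.
s=6: eigenvector (3, 2).
s=1: eigenvector (1, 1).
P = [[3, 1], [2, 1]], D = diag(6, 1), P⁻¹ = [[1, -1], [-2, 3]].
B⁵ = P·diag(7776, 1)·P⁻¹ = [[23326, -23325], [15550, -15549]].
The requested entry is -23325.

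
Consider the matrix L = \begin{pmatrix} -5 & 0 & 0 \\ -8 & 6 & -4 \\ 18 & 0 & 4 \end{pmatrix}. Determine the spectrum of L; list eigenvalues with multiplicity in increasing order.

-5, 4, 6

Characteristic polynomial: p(s) = s^3 - 5s^2 - 26s + 120 = (s - 6)(s - 4)(s + 5).
Roots (with multiplicity): -5, 4, 6.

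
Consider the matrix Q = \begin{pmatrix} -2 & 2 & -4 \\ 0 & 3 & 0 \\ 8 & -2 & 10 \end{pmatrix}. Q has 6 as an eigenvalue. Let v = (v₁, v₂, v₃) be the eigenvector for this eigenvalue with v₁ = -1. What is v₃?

Q − 6I = [[-8, 2, -4], [0, -3, 0], [8, -2, 4]].
Solving (Q − 6I)v = 0 gives the eigenspace spanned by (-1, 0, 2).
With v₁ = -1, v = (-1, 0, 2), so v₃ = 2.

2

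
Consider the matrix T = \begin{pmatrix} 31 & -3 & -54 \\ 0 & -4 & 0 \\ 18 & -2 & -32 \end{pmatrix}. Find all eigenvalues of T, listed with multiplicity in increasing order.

-5, -4, 4

Characteristic polynomial: p(r) = r^3 + 5r^2 - 16r - 80 = (r - 4)(r + 4)(r + 5).
Roots (with multiplicity): -5, -4, 4.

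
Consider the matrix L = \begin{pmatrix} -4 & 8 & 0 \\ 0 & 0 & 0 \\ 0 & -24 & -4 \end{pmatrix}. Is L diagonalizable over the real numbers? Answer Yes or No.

Yes

Characteristic polynomial: p(s) = s^3 + 8s^2 + 16s = s(s + 4)^2.
s = -4 has algebraic multiplicity 2; rank(L + 4I) = 1, so geometric multiplicity = 2.
Every eigenvalue has geometric = algebraic multiplicity, so L is diagonalizable.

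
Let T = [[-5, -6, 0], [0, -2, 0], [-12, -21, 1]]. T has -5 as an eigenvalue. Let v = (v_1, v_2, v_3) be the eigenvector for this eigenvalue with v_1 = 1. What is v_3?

2

T + 5I = [[0, -6, 0], [0, 3, 0], [-12, -21, 6]].
Solving (T + 5I)v = 0 gives the eigenspace spanned by (1, 0, 2).
With v_1 = 1, v = (1, 0, 2), so v_3 = 2.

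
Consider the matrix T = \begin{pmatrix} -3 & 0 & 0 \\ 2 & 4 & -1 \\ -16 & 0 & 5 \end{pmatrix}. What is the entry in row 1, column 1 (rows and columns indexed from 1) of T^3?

Characteristic polynomial: μ^3 - 6μ^2 - 7μ + 60 = (μ - 5)(μ - 4)(μ + 3), so the eigenvalues are -3, 4, 5.
μ=5: eigenvector (0, -1, 1).
μ=4: eigenvector (0, 1, 0).
μ=-3: eigenvector (1, 0, 2).
P = [[0, 0, 1], [-1, 1, 0], [1, 0, 2]], D = diag(5, 4, -3), P⁻¹ = [[-2, 0, 1], [-2, 1, 1], [1, 0, 0]].
T³ = P·diag(125, 64, -27)·P⁻¹ = [[-27, 0, 0], [122, 64, -61], [-304, 0, 125]].
The requested entry is -27.

-27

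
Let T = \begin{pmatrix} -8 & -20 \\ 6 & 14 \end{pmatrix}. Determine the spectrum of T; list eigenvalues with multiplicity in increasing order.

2, 4

Characteristic polynomial: p(r) = r^2 - 6r + 8 = (r - 4)(r - 2).
Roots (with multiplicity): 2, 4.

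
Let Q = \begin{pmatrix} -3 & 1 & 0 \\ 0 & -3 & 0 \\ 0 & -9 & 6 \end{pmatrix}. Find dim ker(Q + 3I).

Q + 3I = [[0, 1, 0], [0, 0, 0], [0, -9, 9]].
This matrix has rank 2, so its null space has dimension 3 − 2 = 1.

1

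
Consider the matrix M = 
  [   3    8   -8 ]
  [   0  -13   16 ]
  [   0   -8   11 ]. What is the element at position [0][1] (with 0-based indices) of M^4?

Characteristic polynomial: t^3 - t^2 - 21t + 45 = (t - 3)^2(t + 5), so the eigenvalues are -5, 3, 3.
t=3: eigenvector (1, 0, 0).
t=3: eigenvector (1, -1, -1).
t=-5: eigenvector (-1, 2, 1).
P = [[1, 1, -1], [0, -1, 2], [0, -1, 1]], D = diag(3, 3, -5), P⁻¹ = [[1, 0, 1], [0, 1, -2], [0, 1, -1]].
M⁴ = P·diag(81, 81, 625)·P⁻¹ = [[81, -544, 544], [0, 1169, -1088], [0, 544, -463]].
The requested entry is -544.

-544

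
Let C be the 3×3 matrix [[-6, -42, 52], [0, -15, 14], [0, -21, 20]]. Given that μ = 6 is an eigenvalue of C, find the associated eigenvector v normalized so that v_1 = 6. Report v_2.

2

C − 6I = [[-12, -42, 52], [0, -21, 14], [0, -21, 14]].
Solving (C − 6I)v = 0 gives the eigenspace spanned by (6, 2, 3).
With v_1 = 6, v = (6, 2, 3), so v_2 = 2.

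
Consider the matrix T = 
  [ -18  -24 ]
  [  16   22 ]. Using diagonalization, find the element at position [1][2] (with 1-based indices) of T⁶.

-139776

Characteristic polynomial: μ^2 - 4μ - 12 = (μ - 6)(μ + 2), so the eigenvalues are -2, 6.
μ=6: eigenvector (-1, 1).
μ=-2: eigenvector (3, -2).
P = [[-1, 3], [1, -2]], D = diag(6, -2), P⁻¹ = [[2, 3], [1, 1]].
T⁶ = P·diag(46656, 64)·P⁻¹ = [[-93120, -139776], [93184, 139840]].
The requested entry is -139776.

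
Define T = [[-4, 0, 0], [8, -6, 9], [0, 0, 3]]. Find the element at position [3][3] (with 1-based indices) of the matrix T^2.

Characteristic polynomial: s^3 + 7s^2 - 6s - 72 = (s - 3)(s + 4)(s + 6), so the eigenvalues are -6, -4, 3.
s=-4: eigenvector (1, 4, 0).
s=-6: eigenvector (0, 1, 0).
s=3: eigenvector (0, 1, 1).
P = [[1, 0, 0], [4, 1, 1], [0, 0, 1]], D = diag(-4, -6, 3), P⁻¹ = [[1, 0, 0], [-4, 1, -1], [0, 0, 1]].
T² = P·diag(16, 36, 9)·P⁻¹ = [[16, 0, 0], [-80, 36, -27], [0, 0, 9]].
The requested entry is 9.

9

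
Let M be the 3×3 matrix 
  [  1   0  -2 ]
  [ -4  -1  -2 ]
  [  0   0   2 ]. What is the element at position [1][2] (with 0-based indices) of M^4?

Characteristic polynomial: s^3 - 2s^2 - s + 2 = (s - 2)(s - 1)(s + 1), so the eigenvalues are -1, 1, 2.
s=1: eigenvector (1, -2, 0).
s=-1: eigenvector (0, 1, 0).
s=2: eigenvector (-2, 2, 1).
P = [[1, 0, -2], [-2, 1, 2], [0, 0, 1]], D = diag(1, -1, 2), P⁻¹ = [[1, 0, 2], [2, 1, 2], [0, 0, 1]].
M⁴ = P·diag(1, 1, 16)·P⁻¹ = [[1, 0, -30], [0, 1, 30], [0, 0, 16]].
The requested entry is 30.

30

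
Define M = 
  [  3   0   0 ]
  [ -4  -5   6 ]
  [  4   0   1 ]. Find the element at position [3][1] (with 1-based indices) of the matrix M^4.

Characteristic polynomial: λ^3 + λ^2 - 17λ + 15 = (λ - 3)(λ - 1)(λ + 5), so the eigenvalues are -5, 1, 3.
λ=3: eigenvector (1, 1, 2).
λ=-5: eigenvector (0, 1, 0).
λ=1: eigenvector (0, 1, 1).
P = [[1, 0, 0], [1, 1, 1], [2, 0, 1]], D = diag(3, -5, 1), P⁻¹ = [[1, 0, 0], [1, 1, -1], [-2, 0, 1]].
M⁴ = P·diag(81, 625, 1)·P⁻¹ = [[81, 0, 0], [704, 625, -624], [160, 0, 1]].
The requested entry is 160.

160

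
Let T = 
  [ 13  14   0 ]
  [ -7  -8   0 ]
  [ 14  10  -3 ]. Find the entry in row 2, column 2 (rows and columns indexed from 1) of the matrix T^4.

-1294

Characteristic polynomial: s^3 - 2s^2 - 21s - 18 = (s - 6)(s + 1)(s + 3), so the eigenvalues are -3, -1, 6.
s=-1: eigenvector (-1, 1, -2).
s=6: eigenvector (-2, 1, -2).
s=-3: eigenvector (0, 0, 1).
P = [[-1, -2, 0], [1, 1, 0], [-2, -2, 1]], D = diag(-1, 6, -3), P⁻¹ = [[1, 2, 0], [-1, -1, 0], [0, 2, 1]].
T⁴ = P·diag(1, 1296, 81)·P⁻¹ = [[2591, 2590, 0], [-1295, -1294, 0], [2590, 2750, 81]].
The requested entry is -1294.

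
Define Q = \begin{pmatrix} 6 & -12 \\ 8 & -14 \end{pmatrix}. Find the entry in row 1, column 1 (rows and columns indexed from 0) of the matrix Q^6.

Characteristic polynomial: t^2 + 8t + 12 = (t + 2)(t + 6), so the eigenvalues are -6, -2.
t=-2: eigenvector (-3, -2).
t=-6: eigenvector (1, 1).
P = [[-3, 1], [-2, 1]], D = diag(-2, -6), P⁻¹ = [[-1, 1], [-2, 3]].
Q⁶ = P·diag(64, 46656)·P⁻¹ = [[-93120, 139776], [-93184, 139840]].
The requested entry is 139840.

139840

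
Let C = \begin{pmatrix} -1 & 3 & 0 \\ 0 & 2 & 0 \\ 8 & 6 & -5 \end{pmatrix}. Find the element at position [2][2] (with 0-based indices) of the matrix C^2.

Characteristic polynomial: s^3 + 4s^2 - 7s - 10 = (s - 2)(s + 1)(s + 5), so the eigenvalues are -5, -1, 2.
s=-1: eigenvector (1, 0, 2).
s=-5: eigenvector (0, 0, 1).
s=2: eigenvector (1, 1, 2).
P = [[1, 0, 1], [0, 0, 1], [2, 1, 2]], D = diag(-1, -5, 2), P⁻¹ = [[1, -1, 0], [-2, 0, 1], [0, 1, 0]].
C² = P·diag(1, 25, 4)·P⁻¹ = [[1, 3, 0], [0, 4, 0], [-48, 6, 25]].
The requested entry is 25.

25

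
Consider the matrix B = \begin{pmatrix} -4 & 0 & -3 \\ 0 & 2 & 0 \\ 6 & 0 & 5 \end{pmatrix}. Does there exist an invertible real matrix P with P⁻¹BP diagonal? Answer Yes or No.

Characteristic polynomial: p(r) = r^3 - 3r^2 + 4 = (r - 2)^2(r + 1).
r = 2 has algebraic multiplicity 2; rank(B − 2I) = 1, so geometric multiplicity = 2.
Every eigenvalue has geometric = algebraic multiplicity, so B is diagonalizable.

Yes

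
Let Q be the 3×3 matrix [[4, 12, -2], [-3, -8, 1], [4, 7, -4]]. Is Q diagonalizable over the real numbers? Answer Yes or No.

No

Characteristic polynomial: p(t) = t^3 + 8t^2 + 21t + 18 = (t + 2)(t + 3)^2.
t = -3 has algebraic multiplicity 2; rank(Q + 3I) = 2, so geometric multiplicity = 1.
Geometric multiplicity < algebraic multiplicity, so Q is not diagonalizable.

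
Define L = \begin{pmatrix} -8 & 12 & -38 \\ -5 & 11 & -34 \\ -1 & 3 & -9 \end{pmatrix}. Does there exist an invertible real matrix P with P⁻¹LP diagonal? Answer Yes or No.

Characteristic polynomial: p(t) = t^3 + 6t^2 + 9t + 4 = (t + 1)^2(t + 4).
t = -1 has algebraic multiplicity 2; rank(L + 1I) = 2, so geometric multiplicity = 1.
Geometric multiplicity < algebraic multiplicity, so L is not diagonalizable.

No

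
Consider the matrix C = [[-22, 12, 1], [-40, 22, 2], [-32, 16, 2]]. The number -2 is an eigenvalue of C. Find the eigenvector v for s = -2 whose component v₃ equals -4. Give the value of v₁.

C + 2I = [[-20, 12, 1], [-40, 24, 2], [-32, 16, 4]].
Solving (C + 2I)v = 0 gives the eigenspace spanned by (-2, -3, -4).
With v₃ = -4, v = (-2, -3, -4), so v₁ = -2.

-2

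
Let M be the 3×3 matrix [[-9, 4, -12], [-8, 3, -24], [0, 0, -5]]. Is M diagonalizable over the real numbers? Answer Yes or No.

Yes

Characteristic polynomial: p(s) = s^3 + 11s^2 + 35s + 25 = (s + 1)(s + 5)^2.
s = -5 has algebraic multiplicity 2; rank(M + 5I) = 1, so geometric multiplicity = 2.
Every eigenvalue has geometric = algebraic multiplicity, so M is diagonalizable.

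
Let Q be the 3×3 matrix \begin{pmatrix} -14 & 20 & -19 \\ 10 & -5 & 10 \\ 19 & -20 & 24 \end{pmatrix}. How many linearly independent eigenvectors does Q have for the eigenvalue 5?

Q − 5I = [[-19, 20, -19], [10, -10, 10], [19, -20, 19]].
This matrix has rank 2, so its null space has dimension 3 − 2 = 1.

1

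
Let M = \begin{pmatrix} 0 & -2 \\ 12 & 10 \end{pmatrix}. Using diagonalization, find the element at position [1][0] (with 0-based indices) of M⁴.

Characteristic polynomial: s^2 - 10s + 24 = (s - 6)(s - 4), so the eigenvalues are 4, 6.
s=6: eigenvector (-1, 3).
s=4: eigenvector (-1, 2).
P = [[-1, -1], [3, 2]], D = diag(6, 4), P⁻¹ = [[2, 1], [-3, -1]].
M⁴ = P·diag(1296, 256)·P⁻¹ = [[-1824, -1040], [6240, 3376]].
The requested entry is 6240.

6240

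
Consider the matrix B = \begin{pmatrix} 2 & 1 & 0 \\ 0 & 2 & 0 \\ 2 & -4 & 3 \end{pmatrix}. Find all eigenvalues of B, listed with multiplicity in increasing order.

Characteristic polynomial: p(s) = s^3 - 7s^2 + 16s - 12 = (s - 3)(s - 2)^2.
Roots (with multiplicity): 2, 2, 3.

2, 2, 3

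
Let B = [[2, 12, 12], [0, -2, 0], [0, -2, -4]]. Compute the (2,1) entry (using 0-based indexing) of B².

12

Characteristic polynomial: t^3 + 4t^2 - 4t - 16 = (t - 2)(t + 2)(t + 4), so the eigenvalues are -4, -2, 2.
t=2: eigenvector (1, 0, 0).
t=-4: eigenvector (-2, 0, 1).
t=-2: eigenvector (0, 1, -1).
P = [[1, -2, 0], [0, 0, 1], [0, 1, -1]], D = diag(2, -4, -2), P⁻¹ = [[1, 2, 2], [0, 1, 1], [0, 1, 0]].
B² = P·diag(4, 16, 4)·P⁻¹ = [[4, -24, -24], [0, 4, 0], [0, 12, 16]].
The requested entry is 12.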